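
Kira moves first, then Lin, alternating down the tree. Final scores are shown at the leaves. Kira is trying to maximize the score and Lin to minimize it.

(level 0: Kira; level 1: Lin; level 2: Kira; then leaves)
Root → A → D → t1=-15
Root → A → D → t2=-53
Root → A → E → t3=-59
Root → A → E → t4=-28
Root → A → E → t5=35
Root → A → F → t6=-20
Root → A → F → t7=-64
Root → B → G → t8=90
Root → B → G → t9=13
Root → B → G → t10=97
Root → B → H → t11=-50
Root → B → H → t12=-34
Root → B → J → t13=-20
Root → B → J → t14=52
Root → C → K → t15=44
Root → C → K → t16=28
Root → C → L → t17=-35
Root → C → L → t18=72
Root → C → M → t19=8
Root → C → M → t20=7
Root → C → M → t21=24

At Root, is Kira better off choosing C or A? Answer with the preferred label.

K (Kira): max(44, 28) = 44
L (Kira): max(-35, 72) = 72
M (Kira): max(8, 7, 24) = 24
C (Lin): min(44, 72, 24) = 24
D (Kira): max(-15, -53) = -15
E (Kira): max(-59, -28, 35) = 35
F (Kira): max(-20, -64) = -20
A (Lin): min(-15, 35, -20) = -20
Kira prefers the higher value; C=24, A=-20. C is better since 24 > -20.

C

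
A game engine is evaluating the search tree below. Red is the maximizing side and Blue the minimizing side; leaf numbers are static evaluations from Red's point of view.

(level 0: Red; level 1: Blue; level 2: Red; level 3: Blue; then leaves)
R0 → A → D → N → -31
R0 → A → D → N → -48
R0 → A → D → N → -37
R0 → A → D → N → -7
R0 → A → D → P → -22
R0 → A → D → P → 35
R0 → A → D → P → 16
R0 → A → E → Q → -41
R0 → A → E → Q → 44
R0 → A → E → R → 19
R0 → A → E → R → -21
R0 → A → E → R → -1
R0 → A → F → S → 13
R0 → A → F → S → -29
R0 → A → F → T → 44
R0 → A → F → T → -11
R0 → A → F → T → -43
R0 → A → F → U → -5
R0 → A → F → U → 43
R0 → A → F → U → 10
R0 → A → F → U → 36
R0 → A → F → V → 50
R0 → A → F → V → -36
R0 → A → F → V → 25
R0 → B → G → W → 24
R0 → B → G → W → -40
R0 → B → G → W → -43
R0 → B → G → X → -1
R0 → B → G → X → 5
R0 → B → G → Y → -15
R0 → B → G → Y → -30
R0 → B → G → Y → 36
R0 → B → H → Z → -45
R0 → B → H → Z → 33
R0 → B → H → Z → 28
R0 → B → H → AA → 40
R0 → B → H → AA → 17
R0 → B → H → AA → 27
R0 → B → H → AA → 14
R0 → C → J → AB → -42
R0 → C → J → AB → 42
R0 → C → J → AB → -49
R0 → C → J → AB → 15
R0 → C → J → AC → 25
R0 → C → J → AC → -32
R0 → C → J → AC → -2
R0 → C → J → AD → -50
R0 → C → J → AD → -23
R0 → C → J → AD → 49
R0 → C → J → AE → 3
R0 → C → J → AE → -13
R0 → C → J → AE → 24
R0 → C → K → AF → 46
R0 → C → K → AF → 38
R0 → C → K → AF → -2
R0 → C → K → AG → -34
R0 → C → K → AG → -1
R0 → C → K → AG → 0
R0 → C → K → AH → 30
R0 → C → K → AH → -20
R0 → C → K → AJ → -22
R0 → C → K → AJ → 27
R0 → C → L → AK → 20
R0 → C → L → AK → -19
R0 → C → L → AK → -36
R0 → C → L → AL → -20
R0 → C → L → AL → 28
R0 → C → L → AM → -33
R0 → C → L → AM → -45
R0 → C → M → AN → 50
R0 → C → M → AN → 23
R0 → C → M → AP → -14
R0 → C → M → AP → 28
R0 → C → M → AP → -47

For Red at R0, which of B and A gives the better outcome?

B

W (Blue): min(24, -40, -43) = -43
X (Blue): min(-1, 5) = -1
Y (Blue): min(-15, -30, 36) = -30
G (Red): max(-43, -1, -30) = -1
Z (Blue): min(-45, 33, 28) = -45
AA (Blue): min(40, 17, 27, 14) = 14
H (Red): max(-45, 14) = 14
B (Blue): min(-1, 14) = -1
N (Blue): min(-31, -48, -37, -7) = -48
P (Blue): min(-22, 35, 16) = -22
D (Red): max(-48, -22) = -22
Q (Blue): min(-41, 44) = -41
R (Blue): min(19, -21, -1) = -21
E (Red): max(-41, -21) = -21
S (Blue): min(13, -29) = -29
T (Blue): min(44, -11, -43) = -43
U (Blue): min(-5, 43, 10, 36) = -5
V (Blue): min(50, -36, 25) = -36
F (Red): max(-29, -43, -5, -36) = -5
A (Blue): min(-22, -21, -5) = -22
Red prefers the higher value; B=-1, A=-22. B is better since -1 > -22.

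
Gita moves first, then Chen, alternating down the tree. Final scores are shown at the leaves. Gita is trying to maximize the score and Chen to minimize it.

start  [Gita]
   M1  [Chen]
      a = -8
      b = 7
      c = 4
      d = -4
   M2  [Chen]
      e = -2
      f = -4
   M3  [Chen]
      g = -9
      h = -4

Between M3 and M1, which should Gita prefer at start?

M1

M3 (Chen): min(-9, -4) = -9
M1 (Chen): min(-8, 7, 4, -4) = -8
Gita prefers the higher value; M3=-9, M1=-8. M1 is better since -8 > -9.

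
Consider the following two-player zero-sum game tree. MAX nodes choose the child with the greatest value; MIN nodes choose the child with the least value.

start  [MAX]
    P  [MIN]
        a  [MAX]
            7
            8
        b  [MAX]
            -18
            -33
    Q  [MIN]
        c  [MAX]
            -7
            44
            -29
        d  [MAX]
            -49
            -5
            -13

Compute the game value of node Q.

-5

c (MAX): max(-7, 44, -29) = 44
d (MAX): max(-49, -5, -13) = -5
Q (MIN): min(44, -5) = -5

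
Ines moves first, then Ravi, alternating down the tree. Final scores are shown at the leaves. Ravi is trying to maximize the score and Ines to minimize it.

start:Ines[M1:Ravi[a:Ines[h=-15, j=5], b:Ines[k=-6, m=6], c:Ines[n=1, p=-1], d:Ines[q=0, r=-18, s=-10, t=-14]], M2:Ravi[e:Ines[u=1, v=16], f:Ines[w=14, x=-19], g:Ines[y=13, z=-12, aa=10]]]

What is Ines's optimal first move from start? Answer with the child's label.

M1

a (Ines): min(-15, 5) = -15
b (Ines): min(-6, 6) = -6
c (Ines): min(1, -1) = -1
d (Ines): min(0, -18, -10, -14) = -18
M1 (Ravi): max(-15, -6, -1, -18) = -1
e (Ines): min(1, 16) = 1
f (Ines): min(14, -19) = -19
g (Ines): min(13, -12, 10) = -12
M2 (Ravi): max(1, -19, -12) = 1
start (Ines): min(-1, 1) = -1
Ines at start wants the lowest of {M1=-1, M2=1}, so chooses M1.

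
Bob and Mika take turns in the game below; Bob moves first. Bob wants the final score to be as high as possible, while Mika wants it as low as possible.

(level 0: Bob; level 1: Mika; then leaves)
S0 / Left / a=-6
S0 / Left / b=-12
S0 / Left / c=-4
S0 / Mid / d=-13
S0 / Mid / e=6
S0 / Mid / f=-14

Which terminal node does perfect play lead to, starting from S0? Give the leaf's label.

b

Left (Mika): min(-6, -12, -4) = -12
Mid (Mika): min(-13, 6, -14) = -14
S0 (Bob): max(-12, -14) = -12
At S0, Bob picks Left (highest: -12).
At Left, Mika picks b (lowest: -12).
Terminal value -12.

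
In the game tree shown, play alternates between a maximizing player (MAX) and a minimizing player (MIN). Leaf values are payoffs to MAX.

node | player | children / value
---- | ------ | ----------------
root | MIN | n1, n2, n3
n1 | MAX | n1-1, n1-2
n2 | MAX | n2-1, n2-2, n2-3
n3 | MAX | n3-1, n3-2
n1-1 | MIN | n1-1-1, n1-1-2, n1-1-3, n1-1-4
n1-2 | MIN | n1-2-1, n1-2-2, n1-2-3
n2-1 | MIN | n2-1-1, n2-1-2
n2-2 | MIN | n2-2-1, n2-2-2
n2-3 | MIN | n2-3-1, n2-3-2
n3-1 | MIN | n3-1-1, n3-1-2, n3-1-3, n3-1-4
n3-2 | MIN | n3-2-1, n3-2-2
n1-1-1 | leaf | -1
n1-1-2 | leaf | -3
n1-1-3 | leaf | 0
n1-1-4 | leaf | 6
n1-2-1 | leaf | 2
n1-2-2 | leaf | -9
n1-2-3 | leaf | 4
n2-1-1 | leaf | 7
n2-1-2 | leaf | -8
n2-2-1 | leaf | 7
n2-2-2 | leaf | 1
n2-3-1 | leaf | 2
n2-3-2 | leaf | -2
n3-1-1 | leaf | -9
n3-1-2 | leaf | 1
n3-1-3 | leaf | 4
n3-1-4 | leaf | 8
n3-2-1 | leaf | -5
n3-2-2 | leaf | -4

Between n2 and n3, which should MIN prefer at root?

n2-1 (MIN): min(7, -8) = -8
n2-2 (MIN): min(7, 1) = 1
n2-3 (MIN): min(2, -2) = -2
n2 (MAX): max(-8, 1, -2) = 1
n3-1 (MIN): min(-9, 1, 4, 8) = -9
n3-2 (MIN): min(-5, -4) = -5
n3 (MAX): max(-9, -5) = -5
MIN prefers the lower value; n2=1, n3=-5. n3 is better since -5 < 1.

n3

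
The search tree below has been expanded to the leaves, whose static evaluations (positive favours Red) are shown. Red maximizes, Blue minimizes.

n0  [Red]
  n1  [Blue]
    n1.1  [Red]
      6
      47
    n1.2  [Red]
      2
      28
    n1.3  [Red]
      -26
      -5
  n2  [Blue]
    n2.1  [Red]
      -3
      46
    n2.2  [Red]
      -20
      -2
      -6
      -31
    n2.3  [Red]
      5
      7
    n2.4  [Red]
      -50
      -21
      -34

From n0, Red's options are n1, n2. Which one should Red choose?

n1.1 (Red): max(6, 47) = 47
n1.2 (Red): max(2, 28) = 28
n1.3 (Red): max(-26, -5) = -5
n1 (Blue): min(47, 28, -5) = -5
n2.1 (Red): max(-3, 46) = 46
n2.2 (Red): max(-20, -2, -6, -31) = -2
n2.3 (Red): max(5, 7) = 7
n2.4 (Red): max(-50, -21, -34) = -21
n2 (Blue): min(46, -2, 7, -21) = -21
n0 (Red): max(-5, -21) = -5
Red at n0 wants the highest of {n1=-5, n2=-21}, so chooses n1.

n1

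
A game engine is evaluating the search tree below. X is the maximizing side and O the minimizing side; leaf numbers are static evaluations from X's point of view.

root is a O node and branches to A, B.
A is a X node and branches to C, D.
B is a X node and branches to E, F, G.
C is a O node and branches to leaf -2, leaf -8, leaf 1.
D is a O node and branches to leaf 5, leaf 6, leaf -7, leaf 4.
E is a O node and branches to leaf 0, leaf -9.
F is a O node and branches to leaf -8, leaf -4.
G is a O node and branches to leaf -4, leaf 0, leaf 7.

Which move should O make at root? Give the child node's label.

C (O): min(-2, -8, 1) = -8
D (O): min(5, 6, -7, 4) = -7
A (X): max(-8, -7) = -7
E (O): min(0, -9) = -9
F (O): min(-8, -4) = -8
G (O): min(-4, 0, 7) = -4
B (X): max(-9, -8, -4) = -4
root (O): min(-7, -4) = -7
O at root wants the lowest of {A=-7, B=-4}, so chooses A.

A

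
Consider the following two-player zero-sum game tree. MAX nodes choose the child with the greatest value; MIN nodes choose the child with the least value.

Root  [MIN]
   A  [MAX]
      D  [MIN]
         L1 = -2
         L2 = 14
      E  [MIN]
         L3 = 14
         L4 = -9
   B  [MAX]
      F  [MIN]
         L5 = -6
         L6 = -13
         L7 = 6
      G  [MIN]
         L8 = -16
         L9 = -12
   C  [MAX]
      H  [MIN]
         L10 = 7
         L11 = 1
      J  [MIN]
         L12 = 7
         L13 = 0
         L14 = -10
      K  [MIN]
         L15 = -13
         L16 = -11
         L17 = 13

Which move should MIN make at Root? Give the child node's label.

B

D (MIN): min(-2, 14) = -2
E (MIN): min(14, -9) = -9
A (MAX): max(-2, -9) = -2
F (MIN): min(-6, -13, 6) = -13
G (MIN): min(-16, -12) = -16
B (MAX): max(-13, -16) = -13
H (MIN): min(7, 1) = 1
J (MIN): min(7, 0, -10) = -10
K (MIN): min(-13, -11, 13) = -13
C (MAX): max(1, -10, -13) = 1
Root (MIN): min(-2, -13, 1) = -13
MIN at Root wants the lowest of {A=-2, B=-13, C=1}, so chooses B.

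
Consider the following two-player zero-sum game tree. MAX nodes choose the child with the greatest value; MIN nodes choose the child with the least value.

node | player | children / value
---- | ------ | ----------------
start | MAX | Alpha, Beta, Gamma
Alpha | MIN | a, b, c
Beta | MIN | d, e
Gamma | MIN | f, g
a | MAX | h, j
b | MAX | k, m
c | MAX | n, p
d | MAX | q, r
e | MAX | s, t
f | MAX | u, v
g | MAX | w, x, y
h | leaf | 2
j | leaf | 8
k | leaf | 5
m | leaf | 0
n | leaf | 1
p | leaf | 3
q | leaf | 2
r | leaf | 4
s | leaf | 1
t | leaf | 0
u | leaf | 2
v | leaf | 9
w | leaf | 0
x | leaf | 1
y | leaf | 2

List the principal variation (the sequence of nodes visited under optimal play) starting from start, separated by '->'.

start -> Alpha -> c -> p

a (MAX): max(2, 8) = 8
b (MAX): max(5, 0) = 5
c (MAX): max(1, 3) = 3
Alpha (MIN): min(8, 5, 3) = 3
d (MAX): max(2, 4) = 4
e (MAX): max(1, 0) = 1
Beta (MIN): min(4, 1) = 1
f (MAX): max(2, 9) = 9
g (MAX): max(0, 1, 2) = 2
Gamma (MIN): min(9, 2) = 2
start (MAX): max(3, 1, 2) = 3
At start, MAX picks Alpha (highest: 3).
At Alpha, MIN picks c (lowest: 3).
At c, MAX picks p (highest: 3).
Terminal value 3.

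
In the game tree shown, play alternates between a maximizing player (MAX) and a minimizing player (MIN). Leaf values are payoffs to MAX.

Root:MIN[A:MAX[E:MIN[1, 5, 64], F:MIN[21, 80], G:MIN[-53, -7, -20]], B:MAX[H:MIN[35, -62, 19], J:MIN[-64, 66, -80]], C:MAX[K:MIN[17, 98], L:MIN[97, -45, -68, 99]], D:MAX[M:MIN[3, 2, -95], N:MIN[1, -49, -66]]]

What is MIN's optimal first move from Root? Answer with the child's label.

D

E (MIN): min(1, 5, 64) = 1
F (MIN): min(21, 80) = 21
G (MIN): min(-53, -7, -20) = -53
A (MAX): max(1, 21, -53) = 21
H (MIN): min(35, -62, 19) = -62
J (MIN): min(-64, 66, -80) = -80
B (MAX): max(-62, -80) = -62
K (MIN): min(17, 98) = 17
L (MIN): min(97, -45, -68, 99) = -68
C (MAX): max(17, -68) = 17
M (MIN): min(3, 2, -95) = -95
N (MIN): min(1, -49, -66) = -66
D (MAX): max(-95, -66) = -66
Root (MIN): min(21, -62, 17, -66) = -66
MIN at Root wants the lowest of {A=21, B=-62, C=17, D=-66}, so chooses D.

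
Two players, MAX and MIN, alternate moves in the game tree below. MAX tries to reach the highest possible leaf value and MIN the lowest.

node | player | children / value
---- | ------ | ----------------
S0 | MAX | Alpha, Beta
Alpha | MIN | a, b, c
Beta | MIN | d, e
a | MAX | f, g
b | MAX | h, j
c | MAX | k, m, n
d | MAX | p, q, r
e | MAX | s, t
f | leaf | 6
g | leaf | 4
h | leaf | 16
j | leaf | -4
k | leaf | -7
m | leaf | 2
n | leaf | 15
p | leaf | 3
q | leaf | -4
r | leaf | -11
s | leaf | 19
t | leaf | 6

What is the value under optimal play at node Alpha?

a (MAX): max(6, 4) = 6
b (MAX): max(16, -4) = 16
c (MAX): max(-7, 2, 15) = 15
Alpha (MIN): min(6, 16, 15) = 6

6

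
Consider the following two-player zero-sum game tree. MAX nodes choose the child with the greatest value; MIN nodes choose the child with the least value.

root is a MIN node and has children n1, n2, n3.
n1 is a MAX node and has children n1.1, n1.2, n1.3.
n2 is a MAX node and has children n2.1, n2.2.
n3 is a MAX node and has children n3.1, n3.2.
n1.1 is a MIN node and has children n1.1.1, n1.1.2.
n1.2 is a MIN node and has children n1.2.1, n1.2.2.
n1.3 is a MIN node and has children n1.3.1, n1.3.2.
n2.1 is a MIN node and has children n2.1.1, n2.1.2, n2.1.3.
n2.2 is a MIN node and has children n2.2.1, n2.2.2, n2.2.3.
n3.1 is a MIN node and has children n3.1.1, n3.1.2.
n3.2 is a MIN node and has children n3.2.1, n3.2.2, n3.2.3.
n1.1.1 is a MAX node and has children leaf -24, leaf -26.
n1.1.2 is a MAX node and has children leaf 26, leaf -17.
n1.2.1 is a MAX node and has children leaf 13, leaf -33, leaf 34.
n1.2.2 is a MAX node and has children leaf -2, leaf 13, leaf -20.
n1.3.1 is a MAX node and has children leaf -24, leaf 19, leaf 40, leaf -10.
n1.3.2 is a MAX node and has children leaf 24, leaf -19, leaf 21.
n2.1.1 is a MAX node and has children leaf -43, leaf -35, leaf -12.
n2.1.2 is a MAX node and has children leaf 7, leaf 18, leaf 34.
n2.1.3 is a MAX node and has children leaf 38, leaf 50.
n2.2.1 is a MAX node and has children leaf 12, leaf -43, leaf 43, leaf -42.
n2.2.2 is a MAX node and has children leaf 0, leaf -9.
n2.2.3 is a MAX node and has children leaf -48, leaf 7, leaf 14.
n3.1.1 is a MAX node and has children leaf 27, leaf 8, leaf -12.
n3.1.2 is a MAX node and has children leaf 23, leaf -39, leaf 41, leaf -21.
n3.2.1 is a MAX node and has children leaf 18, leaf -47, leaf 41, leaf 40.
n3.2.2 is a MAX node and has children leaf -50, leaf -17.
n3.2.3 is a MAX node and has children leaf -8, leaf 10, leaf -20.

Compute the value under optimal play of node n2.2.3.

14

n2.2.3 (MAX): max(-48, 7, 14) = 14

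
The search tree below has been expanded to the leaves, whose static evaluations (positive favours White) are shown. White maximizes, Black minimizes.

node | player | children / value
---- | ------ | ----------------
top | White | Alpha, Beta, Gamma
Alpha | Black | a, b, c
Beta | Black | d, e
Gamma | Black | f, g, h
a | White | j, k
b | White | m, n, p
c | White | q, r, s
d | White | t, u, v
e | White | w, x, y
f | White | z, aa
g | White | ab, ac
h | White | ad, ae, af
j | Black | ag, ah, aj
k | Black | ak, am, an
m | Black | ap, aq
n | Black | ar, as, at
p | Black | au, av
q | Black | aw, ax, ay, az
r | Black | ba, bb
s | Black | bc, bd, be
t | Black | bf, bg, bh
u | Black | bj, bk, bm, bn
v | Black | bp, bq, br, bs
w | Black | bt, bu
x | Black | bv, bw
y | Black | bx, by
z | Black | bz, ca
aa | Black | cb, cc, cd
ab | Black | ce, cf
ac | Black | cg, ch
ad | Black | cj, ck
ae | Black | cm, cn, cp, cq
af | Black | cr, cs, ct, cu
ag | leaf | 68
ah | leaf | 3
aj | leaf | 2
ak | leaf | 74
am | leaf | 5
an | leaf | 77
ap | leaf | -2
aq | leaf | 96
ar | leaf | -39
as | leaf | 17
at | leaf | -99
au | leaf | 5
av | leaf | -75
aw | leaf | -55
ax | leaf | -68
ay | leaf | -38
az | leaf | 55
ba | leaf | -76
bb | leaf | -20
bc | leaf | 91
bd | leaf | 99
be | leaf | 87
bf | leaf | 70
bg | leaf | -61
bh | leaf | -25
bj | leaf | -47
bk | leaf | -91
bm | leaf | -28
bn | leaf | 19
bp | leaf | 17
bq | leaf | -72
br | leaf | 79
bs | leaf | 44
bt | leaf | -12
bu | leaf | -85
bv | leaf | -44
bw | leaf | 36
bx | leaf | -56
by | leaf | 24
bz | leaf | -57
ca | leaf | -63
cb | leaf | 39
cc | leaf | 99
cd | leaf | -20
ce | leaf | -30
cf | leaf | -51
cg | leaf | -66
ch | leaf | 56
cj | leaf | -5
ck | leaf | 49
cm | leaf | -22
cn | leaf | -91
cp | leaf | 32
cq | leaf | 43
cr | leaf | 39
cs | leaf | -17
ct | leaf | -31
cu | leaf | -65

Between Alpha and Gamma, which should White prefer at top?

j (Black): min(68, 3, 2) = 2
k (Black): min(74, 5, 77) = 5
a (White): max(2, 5) = 5
m (Black): min(-2, 96) = -2
n (Black): min(-39, 17, -99) = -99
p (Black): min(5, -75) = -75
b (White): max(-2, -99, -75) = -2
q (Black): min(-55, -68, -38, 55) = -68
r (Black): min(-76, -20) = -76
s (Black): min(91, 99, 87) = 87
c (White): max(-68, -76, 87) = 87
Alpha (Black): min(5, -2, 87) = -2
z (Black): min(-57, -63) = -63
aa (Black): min(39, 99, -20) = -20
f (White): max(-63, -20) = -20
ab (Black): min(-30, -51) = -51
ac (Black): min(-66, 56) = -66
g (White): max(-51, -66) = -51
ad (Black): min(-5, 49) = -5
ae (Black): min(-22, -91, 32, 43) = -91
af (Black): min(39, -17, -31, -65) = -65
h (White): max(-5, -91, -65) = -5
Gamma (Black): min(-20, -51, -5) = -51
White prefers the higher value; Alpha=-2, Gamma=-51. Alpha is better since -2 > -51.

Alpha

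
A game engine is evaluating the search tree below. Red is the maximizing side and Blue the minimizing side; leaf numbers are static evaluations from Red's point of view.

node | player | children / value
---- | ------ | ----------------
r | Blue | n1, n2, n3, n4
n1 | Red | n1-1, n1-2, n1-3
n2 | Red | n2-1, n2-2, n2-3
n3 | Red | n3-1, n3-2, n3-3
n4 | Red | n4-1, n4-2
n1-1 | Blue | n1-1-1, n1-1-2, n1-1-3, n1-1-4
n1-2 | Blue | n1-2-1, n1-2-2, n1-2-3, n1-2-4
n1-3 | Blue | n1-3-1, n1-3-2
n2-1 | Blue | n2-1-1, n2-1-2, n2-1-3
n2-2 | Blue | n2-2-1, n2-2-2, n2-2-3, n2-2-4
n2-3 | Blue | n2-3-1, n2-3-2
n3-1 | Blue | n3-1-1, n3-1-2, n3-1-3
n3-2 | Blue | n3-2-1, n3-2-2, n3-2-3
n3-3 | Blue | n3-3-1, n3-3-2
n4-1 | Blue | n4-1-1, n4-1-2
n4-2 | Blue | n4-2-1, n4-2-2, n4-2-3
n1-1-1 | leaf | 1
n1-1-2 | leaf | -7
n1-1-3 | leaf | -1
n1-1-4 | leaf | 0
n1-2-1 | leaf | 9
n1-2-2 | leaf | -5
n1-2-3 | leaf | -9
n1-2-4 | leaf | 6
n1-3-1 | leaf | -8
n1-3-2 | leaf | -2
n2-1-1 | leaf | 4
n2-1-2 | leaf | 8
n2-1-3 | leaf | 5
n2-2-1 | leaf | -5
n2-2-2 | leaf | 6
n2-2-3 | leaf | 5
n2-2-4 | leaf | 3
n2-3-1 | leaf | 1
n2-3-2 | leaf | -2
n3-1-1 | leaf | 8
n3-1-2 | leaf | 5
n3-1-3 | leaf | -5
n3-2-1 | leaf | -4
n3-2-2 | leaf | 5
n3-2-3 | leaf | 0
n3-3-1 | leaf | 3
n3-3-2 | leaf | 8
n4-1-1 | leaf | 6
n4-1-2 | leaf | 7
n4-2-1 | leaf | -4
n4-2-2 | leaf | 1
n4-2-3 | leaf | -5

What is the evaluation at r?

-7

n1-1 (Blue): min(1, -7, -1, 0) = -7
n1-2 (Blue): min(9, -5, -9, 6) = -9
n1-3 (Blue): min(-8, -2) = -8
n1 (Red): max(-7, -9, -8) = -7
n2-1 (Blue): min(4, 8, 5) = 4
n2-2 (Blue): min(-5, 6, 5, 3) = -5
n2-3 (Blue): min(1, -2) = -2
n2 (Red): max(4, -5, -2) = 4
n3-1 (Blue): min(8, 5, -5) = -5
n3-2 (Blue): min(-4, 5, 0) = -4
n3-3 (Blue): min(3, 8) = 3
n3 (Red): max(-5, -4, 3) = 3
n4-1 (Blue): min(6, 7) = 6
n4-2 (Blue): min(-4, 1, -5) = -5
n4 (Red): max(6, -5) = 6
r (Blue): min(-7, 4, 3, 6) = -7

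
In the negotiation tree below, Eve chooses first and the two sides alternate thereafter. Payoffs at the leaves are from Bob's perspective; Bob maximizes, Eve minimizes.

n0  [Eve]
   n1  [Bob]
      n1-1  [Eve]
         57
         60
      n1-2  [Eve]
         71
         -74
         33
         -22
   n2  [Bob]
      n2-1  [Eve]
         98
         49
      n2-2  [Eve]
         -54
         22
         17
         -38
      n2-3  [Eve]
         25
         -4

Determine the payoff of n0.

49

n1-1 (Eve): min(57, 60) = 57
n1-2 (Eve): min(71, -74, 33, -22) = -74
n1 (Bob): max(57, -74) = 57
n2-1 (Eve): min(98, 49) = 49
n2-2 (Eve): min(-54, 22, 17, -38) = -54
n2-3 (Eve): min(25, -4) = -4
n2 (Bob): max(49, -54, -4) = 49
n0 (Eve): min(57, 49) = 49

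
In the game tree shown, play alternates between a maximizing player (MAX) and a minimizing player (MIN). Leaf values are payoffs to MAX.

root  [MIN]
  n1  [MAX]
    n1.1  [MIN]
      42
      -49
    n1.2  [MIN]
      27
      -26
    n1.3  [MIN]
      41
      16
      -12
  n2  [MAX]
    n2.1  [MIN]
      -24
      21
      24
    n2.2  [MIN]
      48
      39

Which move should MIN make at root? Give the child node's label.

n1

n1.1 (MIN): min(42, -49) = -49
n1.2 (MIN): min(27, -26) = -26
n1.3 (MIN): min(41, 16, -12) = -12
n1 (MAX): max(-49, -26, -12) = -12
n2.1 (MIN): min(-24, 21, 24) = -24
n2.2 (MIN): min(48, 39) = 39
n2 (MAX): max(-24, 39) = 39
root (MIN): min(-12, 39) = -12
MIN at root wants the lowest of {n1=-12, n2=39}, so chooses n1.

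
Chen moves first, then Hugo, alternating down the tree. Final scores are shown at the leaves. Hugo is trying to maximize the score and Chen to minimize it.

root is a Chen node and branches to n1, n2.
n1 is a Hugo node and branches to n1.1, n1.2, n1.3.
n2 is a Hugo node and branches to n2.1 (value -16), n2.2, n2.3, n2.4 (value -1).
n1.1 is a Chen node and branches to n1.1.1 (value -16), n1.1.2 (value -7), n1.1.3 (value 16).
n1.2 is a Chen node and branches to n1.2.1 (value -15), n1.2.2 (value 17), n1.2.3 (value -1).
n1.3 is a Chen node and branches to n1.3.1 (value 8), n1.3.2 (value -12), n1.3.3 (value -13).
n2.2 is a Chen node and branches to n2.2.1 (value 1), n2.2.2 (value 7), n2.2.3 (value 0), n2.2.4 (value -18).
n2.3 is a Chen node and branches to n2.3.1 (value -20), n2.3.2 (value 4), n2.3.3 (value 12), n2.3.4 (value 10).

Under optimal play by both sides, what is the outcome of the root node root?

n1.1 (Chen): min(-16, -7, 16) = -16
n1.2 (Chen): min(-15, 17, -1) = -15
n1.3 (Chen): min(8, -12, -13) = -13
n1 (Hugo): max(-16, -15, -13) = -13
n2.2 (Chen): min(1, 7, 0, -18) = -18
n2.3 (Chen): min(-20, 4, 12, 10) = -20
n2 (Hugo): max(-16, -18, -20, -1) = -1
root (Chen): min(-13, -1) = -13

-13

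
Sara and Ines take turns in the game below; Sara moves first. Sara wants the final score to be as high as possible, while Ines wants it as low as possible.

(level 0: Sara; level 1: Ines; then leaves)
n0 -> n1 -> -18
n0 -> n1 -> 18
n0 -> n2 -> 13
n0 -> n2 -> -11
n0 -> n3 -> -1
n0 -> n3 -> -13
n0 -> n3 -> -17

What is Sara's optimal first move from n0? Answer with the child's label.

n1 (Ines): min(-18, 18) = -18
n2 (Ines): min(13, -11) = -11
n3 (Ines): min(-1, -13, -17) = -17
n0 (Sara): max(-18, -11, -17) = -11
Sara at n0 wants the highest of {n1=-18, n2=-11, n3=-17}, so chooses n2.

n2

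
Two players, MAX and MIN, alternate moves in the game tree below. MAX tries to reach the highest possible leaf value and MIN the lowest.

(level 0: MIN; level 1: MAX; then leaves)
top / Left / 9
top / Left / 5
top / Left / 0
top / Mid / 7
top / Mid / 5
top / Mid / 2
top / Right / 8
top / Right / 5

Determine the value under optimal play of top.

Left (MAX): max(9, 5, 0) = 9
Mid (MAX): max(7, 5, 2) = 7
Right (MAX): max(8, 5) = 8
top (MIN): min(9, 7, 8) = 7

7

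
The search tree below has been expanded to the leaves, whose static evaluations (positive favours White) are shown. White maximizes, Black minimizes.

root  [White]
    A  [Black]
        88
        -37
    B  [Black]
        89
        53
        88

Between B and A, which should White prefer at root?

B

B (Black): min(89, 53, 88) = 53
A (Black): min(88, -37) = -37
White prefers the higher value; B=53, A=-37. B is better since 53 > -37.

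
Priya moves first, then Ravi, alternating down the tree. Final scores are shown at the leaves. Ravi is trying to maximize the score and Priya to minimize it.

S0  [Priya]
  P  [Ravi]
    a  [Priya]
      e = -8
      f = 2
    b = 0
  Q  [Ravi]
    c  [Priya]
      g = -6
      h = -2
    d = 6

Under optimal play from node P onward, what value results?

0

a (Priya): min(-8, 2) = -8
P (Ravi): max(-8, 0) = 0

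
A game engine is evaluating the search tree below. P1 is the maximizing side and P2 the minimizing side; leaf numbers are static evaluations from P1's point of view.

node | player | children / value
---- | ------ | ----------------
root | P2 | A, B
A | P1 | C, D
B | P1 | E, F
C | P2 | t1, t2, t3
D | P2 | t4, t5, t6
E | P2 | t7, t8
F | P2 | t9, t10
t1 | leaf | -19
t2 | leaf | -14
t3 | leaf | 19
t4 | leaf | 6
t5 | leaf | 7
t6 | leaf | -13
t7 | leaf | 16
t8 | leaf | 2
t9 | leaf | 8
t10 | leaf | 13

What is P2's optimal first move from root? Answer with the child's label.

C (P2): min(-19, -14, 19) = -19
D (P2): min(6, 7, -13) = -13
A (P1): max(-19, -13) = -13
E (P2): min(16, 2) = 2
F (P2): min(8, 13) = 8
B (P1): max(2, 8) = 8
root (P2): min(-13, 8) = -13
P2 at root wants the lowest of {A=-13, B=8}, so chooses A.

A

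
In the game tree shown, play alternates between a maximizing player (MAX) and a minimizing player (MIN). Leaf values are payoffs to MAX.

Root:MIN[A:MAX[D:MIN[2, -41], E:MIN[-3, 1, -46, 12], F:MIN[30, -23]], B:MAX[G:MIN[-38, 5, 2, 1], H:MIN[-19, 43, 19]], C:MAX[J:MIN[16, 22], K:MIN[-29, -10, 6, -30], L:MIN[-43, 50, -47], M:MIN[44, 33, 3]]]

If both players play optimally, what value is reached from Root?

D (MIN): min(2, -41) = -41
E (MIN): min(-3, 1, -46, 12) = -46
F (MIN): min(30, -23) = -23
A (MAX): max(-41, -46, -23) = -23
G (MIN): min(-38, 5, 2, 1) = -38
H (MIN): min(-19, 43, 19) = -19
B (MAX): max(-38, -19) = -19
J (MIN): min(16, 22) = 16
K (MIN): min(-29, -10, 6, -30) = -30
L (MIN): min(-43, 50, -47) = -47
M (MIN): min(44, 33, 3) = 3
C (MAX): max(16, -30, -47, 3) = 16
Root (MIN): min(-23, -19, 16) = -23

-23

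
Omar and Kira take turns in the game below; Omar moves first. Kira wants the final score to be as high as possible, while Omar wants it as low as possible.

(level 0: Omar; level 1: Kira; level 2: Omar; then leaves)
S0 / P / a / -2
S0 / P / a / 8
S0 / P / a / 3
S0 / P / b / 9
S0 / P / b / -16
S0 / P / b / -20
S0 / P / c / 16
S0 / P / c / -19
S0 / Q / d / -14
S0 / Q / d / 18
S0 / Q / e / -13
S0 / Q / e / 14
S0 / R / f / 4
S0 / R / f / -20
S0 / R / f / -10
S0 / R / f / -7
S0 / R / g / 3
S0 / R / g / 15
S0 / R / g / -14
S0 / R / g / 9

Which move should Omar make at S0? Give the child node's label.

a (Omar): min(-2, 8, 3) = -2
b (Omar): min(9, -16, -20) = -20
c (Omar): min(16, -19) = -19
P (Kira): max(-2, -20, -19) = -2
d (Omar): min(-14, 18) = -14
e (Omar): min(-13, 14) = -13
Q (Kira): max(-14, -13) = -13
f (Omar): min(4, -20, -10, -7) = -20
g (Omar): min(3, 15, -14, 9) = -14
R (Kira): max(-20, -14) = -14
S0 (Omar): min(-2, -13, -14) = -14
Omar at S0 wants the lowest of {P=-2, Q=-13, R=-14}, so chooses R.

R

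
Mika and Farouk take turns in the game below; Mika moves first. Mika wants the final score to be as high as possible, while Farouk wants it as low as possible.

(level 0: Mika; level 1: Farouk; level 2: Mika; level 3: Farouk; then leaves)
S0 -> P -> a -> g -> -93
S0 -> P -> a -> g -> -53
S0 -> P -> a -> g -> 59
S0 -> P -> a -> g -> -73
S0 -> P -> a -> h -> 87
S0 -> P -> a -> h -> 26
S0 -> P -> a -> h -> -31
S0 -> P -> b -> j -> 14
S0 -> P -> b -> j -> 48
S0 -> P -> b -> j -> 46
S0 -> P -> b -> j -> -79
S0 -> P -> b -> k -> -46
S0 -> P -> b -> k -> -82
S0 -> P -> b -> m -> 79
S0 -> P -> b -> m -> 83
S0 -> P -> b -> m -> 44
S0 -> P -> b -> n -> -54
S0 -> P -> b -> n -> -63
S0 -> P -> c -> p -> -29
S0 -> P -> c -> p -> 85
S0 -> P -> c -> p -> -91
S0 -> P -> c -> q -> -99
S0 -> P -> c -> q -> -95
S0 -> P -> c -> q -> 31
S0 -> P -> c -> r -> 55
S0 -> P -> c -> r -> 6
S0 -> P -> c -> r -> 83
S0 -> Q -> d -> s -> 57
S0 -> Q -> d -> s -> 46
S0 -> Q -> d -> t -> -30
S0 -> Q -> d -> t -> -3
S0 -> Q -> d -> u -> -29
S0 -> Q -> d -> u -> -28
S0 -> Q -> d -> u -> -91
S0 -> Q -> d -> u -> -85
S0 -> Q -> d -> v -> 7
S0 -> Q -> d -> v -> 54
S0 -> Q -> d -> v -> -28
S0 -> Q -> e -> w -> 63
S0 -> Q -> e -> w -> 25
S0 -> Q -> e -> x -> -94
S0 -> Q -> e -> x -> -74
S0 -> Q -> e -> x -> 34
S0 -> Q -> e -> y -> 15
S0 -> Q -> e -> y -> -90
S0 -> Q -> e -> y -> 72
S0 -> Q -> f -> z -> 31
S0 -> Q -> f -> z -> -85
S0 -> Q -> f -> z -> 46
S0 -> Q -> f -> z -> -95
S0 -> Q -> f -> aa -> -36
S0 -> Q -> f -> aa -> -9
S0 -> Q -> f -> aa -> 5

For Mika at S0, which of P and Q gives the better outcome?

P

g (Farouk): min(-93, -53, 59, -73) = -93
h (Farouk): min(87, 26, -31) = -31
a (Mika): max(-93, -31) = -31
j (Farouk): min(14, 48, 46, -79) = -79
k (Farouk): min(-46, -82) = -82
m (Farouk): min(79, 83, 44) = 44
n (Farouk): min(-54, -63) = -63
b (Mika): max(-79, -82, 44, -63) = 44
p (Farouk): min(-29, 85, -91) = -91
q (Farouk): min(-99, -95, 31) = -99
r (Farouk): min(55, 6, 83) = 6
c (Mika): max(-91, -99, 6) = 6
P (Farouk): min(-31, 44, 6) = -31
s (Farouk): min(57, 46) = 46
t (Farouk): min(-30, -3) = -30
u (Farouk): min(-29, -28, -91, -85) = -91
v (Farouk): min(7, 54, -28) = -28
d (Mika): max(46, -30, -91, -28) = 46
w (Farouk): min(63, 25) = 25
x (Farouk): min(-94, -74, 34) = -94
y (Farouk): min(15, -90, 72) = -90
e (Mika): max(25, -94, -90) = 25
z (Farouk): min(31, -85, 46, -95) = -95
aa (Farouk): min(-36, -9, 5) = -36
f (Mika): max(-95, -36) = -36
Q (Farouk): min(46, 25, -36) = -36
Mika prefers the higher value; P=-31, Q=-36. P is better since -31 > -36.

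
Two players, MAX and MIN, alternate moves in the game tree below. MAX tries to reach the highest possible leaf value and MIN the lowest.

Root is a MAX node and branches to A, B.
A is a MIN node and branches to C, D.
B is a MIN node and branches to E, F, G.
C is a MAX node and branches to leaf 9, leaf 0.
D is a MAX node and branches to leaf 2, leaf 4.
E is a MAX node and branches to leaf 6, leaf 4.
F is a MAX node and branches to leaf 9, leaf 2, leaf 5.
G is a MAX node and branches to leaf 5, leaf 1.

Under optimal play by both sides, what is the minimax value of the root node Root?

5

C (MAX): max(9, 0) = 9
D (MAX): max(2, 4) = 4
A (MIN): min(9, 4) = 4
E (MAX): max(6, 4) = 6
F (MAX): max(9, 2, 5) = 9
G (MAX): max(5, 1) = 5
B (MIN): min(6, 9, 5) = 5
Root (MAX): max(4, 5) = 5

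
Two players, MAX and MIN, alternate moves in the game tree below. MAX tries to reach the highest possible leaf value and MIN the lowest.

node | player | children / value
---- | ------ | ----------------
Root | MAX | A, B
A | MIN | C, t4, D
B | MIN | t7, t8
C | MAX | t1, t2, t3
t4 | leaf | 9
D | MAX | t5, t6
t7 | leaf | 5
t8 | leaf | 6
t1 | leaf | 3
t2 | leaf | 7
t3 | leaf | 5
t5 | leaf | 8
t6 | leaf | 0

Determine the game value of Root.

C (MAX): max(3, 7, 5) = 7
D (MAX): max(8, 0) = 8
A (MIN): min(7, 9, 8) = 7
B (MIN): min(5, 6) = 5
Root (MAX): max(7, 5) = 7

7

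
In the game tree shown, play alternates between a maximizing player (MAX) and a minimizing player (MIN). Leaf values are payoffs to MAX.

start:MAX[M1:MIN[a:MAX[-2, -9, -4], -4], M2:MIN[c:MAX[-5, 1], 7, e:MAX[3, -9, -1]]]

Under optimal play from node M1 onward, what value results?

a (MAX): max(-2, -9, -4) = -2
M1 (MIN): min(-2, -4) = -4

-4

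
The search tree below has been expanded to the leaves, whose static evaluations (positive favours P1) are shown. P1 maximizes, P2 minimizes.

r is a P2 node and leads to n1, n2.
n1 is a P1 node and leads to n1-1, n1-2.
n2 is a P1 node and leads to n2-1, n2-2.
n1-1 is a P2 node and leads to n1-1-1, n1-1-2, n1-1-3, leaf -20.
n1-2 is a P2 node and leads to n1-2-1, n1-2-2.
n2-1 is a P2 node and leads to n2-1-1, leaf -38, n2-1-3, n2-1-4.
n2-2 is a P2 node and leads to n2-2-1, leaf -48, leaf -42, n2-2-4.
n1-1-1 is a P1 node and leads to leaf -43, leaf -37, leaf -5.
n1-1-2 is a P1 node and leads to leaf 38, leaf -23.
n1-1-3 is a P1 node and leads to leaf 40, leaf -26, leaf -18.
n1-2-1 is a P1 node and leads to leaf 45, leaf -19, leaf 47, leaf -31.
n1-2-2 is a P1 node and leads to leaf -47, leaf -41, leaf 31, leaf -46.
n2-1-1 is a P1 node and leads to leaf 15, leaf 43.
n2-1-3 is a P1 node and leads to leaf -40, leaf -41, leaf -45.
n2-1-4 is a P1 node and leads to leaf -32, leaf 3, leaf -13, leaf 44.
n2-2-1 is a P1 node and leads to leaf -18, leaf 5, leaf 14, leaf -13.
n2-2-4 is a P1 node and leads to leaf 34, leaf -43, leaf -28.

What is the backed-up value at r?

-40

n1-1-1 (P1): max(-43, -37, -5) = -5
n1-1-2 (P1): max(38, -23) = 38
n1-1-3 (P1): max(40, -26, -18) = 40
n1-1 (P2): min(-5, 38, 40, -20) = -20
n1-2-1 (P1): max(45, -19, 47, -31) = 47
n1-2-2 (P1): max(-47, -41, 31, -46) = 31
n1-2 (P2): min(47, 31) = 31
n1 (P1): max(-20, 31) = 31
n2-1-1 (P1): max(15, 43) = 43
n2-1-3 (P1): max(-40, -41, -45) = -40
n2-1-4 (P1): max(-32, 3, -13, 44) = 44
n2-1 (P2): min(43, -38, -40, 44) = -40
n2-2-1 (P1): max(-18, 5, 14, -13) = 14
n2-2-4 (P1): max(34, -43, -28) = 34
n2-2 (P2): min(14, -48, -42, 34) = -48
n2 (P1): max(-40, -48) = -40
r (P2): min(31, -40) = -40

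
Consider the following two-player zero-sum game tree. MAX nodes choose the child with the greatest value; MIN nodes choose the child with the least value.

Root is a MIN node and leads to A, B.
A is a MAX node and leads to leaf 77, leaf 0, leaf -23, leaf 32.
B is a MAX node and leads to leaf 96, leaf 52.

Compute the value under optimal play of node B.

B (MAX): max(96, 52) = 96

96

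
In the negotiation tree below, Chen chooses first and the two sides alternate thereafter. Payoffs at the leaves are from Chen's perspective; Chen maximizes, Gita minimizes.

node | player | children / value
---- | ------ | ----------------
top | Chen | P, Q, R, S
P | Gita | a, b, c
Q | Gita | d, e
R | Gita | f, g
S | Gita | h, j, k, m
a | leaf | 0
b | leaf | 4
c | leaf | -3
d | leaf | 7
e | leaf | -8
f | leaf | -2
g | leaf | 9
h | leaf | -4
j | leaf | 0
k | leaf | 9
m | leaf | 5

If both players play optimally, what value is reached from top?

-2

P (Gita): min(0, 4, -3) = -3
Q (Gita): min(7, -8) = -8
R (Gita): min(-2, 9) = -2
S (Gita): min(-4, 0, 9, 5) = -4
top (Chen): max(-3, -8, -2, -4) = -2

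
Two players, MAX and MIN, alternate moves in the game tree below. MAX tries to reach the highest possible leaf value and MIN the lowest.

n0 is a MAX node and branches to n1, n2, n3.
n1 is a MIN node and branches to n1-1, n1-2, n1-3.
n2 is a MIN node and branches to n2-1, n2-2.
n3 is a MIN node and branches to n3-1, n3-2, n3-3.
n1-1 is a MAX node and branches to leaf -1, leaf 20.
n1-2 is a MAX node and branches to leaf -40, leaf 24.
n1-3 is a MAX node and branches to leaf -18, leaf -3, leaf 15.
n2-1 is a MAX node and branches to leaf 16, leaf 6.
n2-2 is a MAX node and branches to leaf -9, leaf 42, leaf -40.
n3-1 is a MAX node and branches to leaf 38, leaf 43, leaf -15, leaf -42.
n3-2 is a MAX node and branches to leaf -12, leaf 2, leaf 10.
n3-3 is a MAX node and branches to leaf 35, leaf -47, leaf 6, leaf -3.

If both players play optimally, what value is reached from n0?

n1-1 (MAX): max(-1, 20) = 20
n1-2 (MAX): max(-40, 24) = 24
n1-3 (MAX): max(-18, -3, 15) = 15
n1 (MIN): min(20, 24, 15) = 15
n2-1 (MAX): max(16, 6) = 16
n2-2 (MAX): max(-9, 42, -40) = 42
n2 (MIN): min(16, 42) = 16
n3-1 (MAX): max(38, 43, -15, -42) = 43
n3-2 (MAX): max(-12, 2, 10) = 10
n3-3 (MAX): max(35, -47, 6, -3) = 35
n3 (MIN): min(43, 10, 35) = 10
n0 (MAX): max(15, 16, 10) = 16

16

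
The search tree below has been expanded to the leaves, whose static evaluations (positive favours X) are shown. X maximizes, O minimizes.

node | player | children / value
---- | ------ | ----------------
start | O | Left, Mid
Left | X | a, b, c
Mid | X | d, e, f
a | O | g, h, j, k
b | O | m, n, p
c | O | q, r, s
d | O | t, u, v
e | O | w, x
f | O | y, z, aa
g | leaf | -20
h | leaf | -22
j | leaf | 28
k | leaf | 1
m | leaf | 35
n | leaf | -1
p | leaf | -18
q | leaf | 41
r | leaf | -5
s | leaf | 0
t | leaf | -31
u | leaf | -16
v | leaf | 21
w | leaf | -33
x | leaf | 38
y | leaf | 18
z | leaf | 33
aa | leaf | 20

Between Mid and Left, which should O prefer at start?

Left

d (O): min(-31, -16, 21) = -31
e (O): min(-33, 38) = -33
f (O): min(18, 33, 20) = 18
Mid (X): max(-31, -33, 18) = 18
a (O): min(-20, -22, 28, 1) = -22
b (O): min(35, -1, -18) = -18
c (O): min(41, -5, 0) = -5
Left (X): max(-22, -18, -5) = -5
O prefers the lower value; Mid=18, Left=-5. Left is better since -5 < 18.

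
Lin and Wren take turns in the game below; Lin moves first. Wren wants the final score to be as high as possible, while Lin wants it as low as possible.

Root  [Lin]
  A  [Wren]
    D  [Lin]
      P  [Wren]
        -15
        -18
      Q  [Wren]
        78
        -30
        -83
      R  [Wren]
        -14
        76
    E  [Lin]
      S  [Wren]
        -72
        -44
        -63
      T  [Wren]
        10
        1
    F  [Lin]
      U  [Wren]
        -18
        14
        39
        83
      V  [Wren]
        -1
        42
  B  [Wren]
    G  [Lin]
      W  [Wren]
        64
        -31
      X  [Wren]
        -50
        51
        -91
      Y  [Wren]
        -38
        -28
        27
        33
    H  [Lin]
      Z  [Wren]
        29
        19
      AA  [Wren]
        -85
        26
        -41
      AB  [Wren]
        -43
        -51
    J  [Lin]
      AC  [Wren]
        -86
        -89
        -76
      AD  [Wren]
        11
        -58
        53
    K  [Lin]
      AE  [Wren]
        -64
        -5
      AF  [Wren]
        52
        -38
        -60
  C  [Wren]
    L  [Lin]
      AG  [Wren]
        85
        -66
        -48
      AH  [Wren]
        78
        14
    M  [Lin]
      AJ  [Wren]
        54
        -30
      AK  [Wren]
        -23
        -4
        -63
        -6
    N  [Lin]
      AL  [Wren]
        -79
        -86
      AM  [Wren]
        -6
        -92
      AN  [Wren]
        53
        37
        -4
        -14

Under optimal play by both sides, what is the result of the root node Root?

P (Wren): max(-15, -18) = -15
Q (Wren): max(78, -30, -83) = 78
R (Wren): max(-14, 76) = 76
D (Lin): min(-15, 78, 76) = -15
S (Wren): max(-72, -44, -63) = -44
T (Wren): max(10, 1) = 10
E (Lin): min(-44, 10) = -44
U (Wren): max(-18, 14, 39, 83) = 83
V (Wren): max(-1, 42) = 42
F (Lin): min(83, 42) = 42
A (Wren): max(-15, -44, 42) = 42
W (Wren): max(64, -31) = 64
X (Wren): max(-50, 51, -91) = 51
Y (Wren): max(-38, -28, 27, 33) = 33
G (Lin): min(64, 51, 33) = 33
Z (Wren): max(29, 19) = 29
AA (Wren): max(-85, 26, -41) = 26
AB (Wren): max(-43, -51) = -43
H (Lin): min(29, 26, -43) = -43
AC (Wren): max(-86, -89, -76) = -76
AD (Wren): max(11, -58, 53) = 53
J (Lin): min(-76, 53) = -76
AE (Wren): max(-64, -5) = -5
AF (Wren): max(52, -38, -60) = 52
K (Lin): min(-5, 52) = -5
B (Wren): max(33, -43, -76, -5) = 33
AG (Wren): max(85, -66, -48) = 85
AH (Wren): max(78, 14) = 78
L (Lin): min(85, 78) = 78
AJ (Wren): max(54, -30) = 54
AK (Wren): max(-23, -4, -63, -6) = -4
M (Lin): min(54, -4) = -4
AL (Wren): max(-79, -86) = -79
AM (Wren): max(-6, -92) = -6
AN (Wren): max(53, 37, -4, -14) = 53
N (Lin): min(-79, -6, 53) = -79
C (Wren): max(78, -4, -79) = 78
Root (Lin): min(42, 33, 78) = 33

33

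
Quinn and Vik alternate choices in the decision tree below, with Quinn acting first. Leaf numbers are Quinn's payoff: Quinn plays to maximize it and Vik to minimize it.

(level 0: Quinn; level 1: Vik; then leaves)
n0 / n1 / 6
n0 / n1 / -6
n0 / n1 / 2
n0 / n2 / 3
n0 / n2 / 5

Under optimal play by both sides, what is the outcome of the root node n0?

n1 (Vik): min(6, -6, 2) = -6
n2 (Vik): min(3, 5) = 3
n0 (Quinn): max(-6, 3) = 3

3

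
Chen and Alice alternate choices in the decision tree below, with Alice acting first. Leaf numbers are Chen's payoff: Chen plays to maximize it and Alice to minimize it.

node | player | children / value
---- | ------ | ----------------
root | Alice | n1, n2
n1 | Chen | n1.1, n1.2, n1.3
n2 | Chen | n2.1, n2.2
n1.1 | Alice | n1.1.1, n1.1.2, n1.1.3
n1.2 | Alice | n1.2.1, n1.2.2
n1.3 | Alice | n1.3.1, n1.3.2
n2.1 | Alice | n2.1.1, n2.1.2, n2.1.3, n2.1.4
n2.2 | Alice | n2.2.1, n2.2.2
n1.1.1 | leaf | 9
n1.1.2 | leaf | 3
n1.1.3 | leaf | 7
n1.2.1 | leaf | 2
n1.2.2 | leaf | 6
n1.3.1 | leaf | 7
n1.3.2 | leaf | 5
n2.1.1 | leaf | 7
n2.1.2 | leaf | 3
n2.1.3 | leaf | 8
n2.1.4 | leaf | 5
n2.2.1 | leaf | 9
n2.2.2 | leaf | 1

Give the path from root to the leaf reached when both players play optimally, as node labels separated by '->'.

root -> n2 -> n2.1 -> n2.1.2

n1.1 (Alice): min(9, 3, 7) = 3
n1.2 (Alice): min(2, 6) = 2
n1.3 (Alice): min(7, 5) = 5
n1 (Chen): max(3, 2, 5) = 5
n2.1 (Alice): min(7, 3, 8, 5) = 3
n2.2 (Alice): min(9, 1) = 1
n2 (Chen): max(3, 1) = 3
root (Alice): min(5, 3) = 3
At root, Alice picks n2 (lowest: 3).
At n2, Chen picks n2.1 (highest: 3).
At n2.1, Alice picks n2.1.2 (lowest: 3).
Terminal value 3.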